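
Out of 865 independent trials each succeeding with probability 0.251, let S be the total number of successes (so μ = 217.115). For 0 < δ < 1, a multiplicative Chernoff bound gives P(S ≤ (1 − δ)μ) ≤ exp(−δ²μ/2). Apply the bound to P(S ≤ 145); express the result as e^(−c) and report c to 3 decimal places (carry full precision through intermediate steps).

11.977

Write 145 = (1 − δ)μ, so δ = 1 − 145/217.115 = 0.3321512…
Then the exponent is δ²μ/2 = (μ − 145)²/(2μ) = 11.976541.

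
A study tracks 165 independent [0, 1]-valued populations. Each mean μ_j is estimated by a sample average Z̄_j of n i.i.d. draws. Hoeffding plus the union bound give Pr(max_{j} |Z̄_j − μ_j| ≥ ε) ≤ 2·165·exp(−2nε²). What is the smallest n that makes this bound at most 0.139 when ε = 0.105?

353

Need 2·165·exp(−2nε²) ≤ 0.139, i.e. exp(−2nε²) ≤ 0.139/330.
So 2nε² ≥ ln(330/0.139) = 7.772374.
Hence n ≥ 7.772374/(2·0.105²) = 352.489.
The smallest integer n is 353.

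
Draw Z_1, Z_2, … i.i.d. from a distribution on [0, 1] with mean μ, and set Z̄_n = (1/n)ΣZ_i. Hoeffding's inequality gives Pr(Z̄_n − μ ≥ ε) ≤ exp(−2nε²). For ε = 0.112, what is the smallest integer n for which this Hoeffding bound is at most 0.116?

86

Require exp(−2nε²) ≤ 0.116, i.e. 2nε² ≥ ln(1/0.116) = 2.154165.
So n ≥ 2.154165 / (2·0.112²) = 85.864.
The smallest integer n is 86.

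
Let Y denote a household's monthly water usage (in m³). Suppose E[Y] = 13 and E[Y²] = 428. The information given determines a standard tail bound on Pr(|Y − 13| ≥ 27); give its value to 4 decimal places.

The first two moments determine the variance, so Chebyshev's inequality is the sharpest standard bound available.
Var(Y) = E[Y²] − (E[Y])² = 428 − 169 = 259.
Chebyshev's inequality: Pr(|Y − μ| ≥ t) ≤ Var(Y)/t² = 259/729 = 0.3553.

0.3553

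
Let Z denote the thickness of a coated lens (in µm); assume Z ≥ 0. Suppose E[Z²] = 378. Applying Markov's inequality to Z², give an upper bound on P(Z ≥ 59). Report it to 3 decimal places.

0.109

Since Z ≥ 0, the event {Z ≥ 59} is the same as {Z² ≥ 3481}.
Markov's inequality applied to Z² gives P(Z² ≥ 3481) ≤ E[Z²]/3481 = 378/3481 = 0.1086.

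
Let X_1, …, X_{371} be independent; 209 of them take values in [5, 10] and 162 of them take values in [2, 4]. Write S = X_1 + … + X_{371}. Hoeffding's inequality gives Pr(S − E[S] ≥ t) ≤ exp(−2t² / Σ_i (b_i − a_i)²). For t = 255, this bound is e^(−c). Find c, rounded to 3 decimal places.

22.144

Σ(b_i − a_i)² = 209·5² + 162·2² = 5873.
c = 2t² / 5873 = 2·255² / 5873 = 22.1437.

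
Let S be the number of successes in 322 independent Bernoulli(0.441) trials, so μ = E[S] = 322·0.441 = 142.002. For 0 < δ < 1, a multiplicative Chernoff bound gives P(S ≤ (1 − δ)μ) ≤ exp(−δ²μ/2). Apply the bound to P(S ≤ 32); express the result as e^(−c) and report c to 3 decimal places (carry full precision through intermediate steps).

42.607

Write 32 = (1 − δ)μ, so δ = 1 − 32/142.002 = 0.7746511…
Then the exponent is δ²μ/2 = (μ − 32)²/(2μ) = 42.606583.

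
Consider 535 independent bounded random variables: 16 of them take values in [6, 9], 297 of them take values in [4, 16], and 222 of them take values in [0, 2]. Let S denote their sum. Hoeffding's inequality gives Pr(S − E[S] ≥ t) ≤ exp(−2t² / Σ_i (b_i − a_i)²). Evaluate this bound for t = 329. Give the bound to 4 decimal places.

Σ(b_i − a_i)² = 16·3² + 297·12² + 222·2² = 43800.
Exponent = 2·329² / 43800 = 4.94251.
Bound = exp(−4.94251) = 0.00714.

0.0071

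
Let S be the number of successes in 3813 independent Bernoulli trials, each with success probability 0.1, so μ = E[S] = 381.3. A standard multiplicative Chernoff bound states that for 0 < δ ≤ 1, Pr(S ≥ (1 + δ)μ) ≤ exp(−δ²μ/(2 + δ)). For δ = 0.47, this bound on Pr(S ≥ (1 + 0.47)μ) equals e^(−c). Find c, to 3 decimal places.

34.101

c = δ²μ/(2 + δ) = 0.47²·381.3/(2 + 0.47) = 34.1009.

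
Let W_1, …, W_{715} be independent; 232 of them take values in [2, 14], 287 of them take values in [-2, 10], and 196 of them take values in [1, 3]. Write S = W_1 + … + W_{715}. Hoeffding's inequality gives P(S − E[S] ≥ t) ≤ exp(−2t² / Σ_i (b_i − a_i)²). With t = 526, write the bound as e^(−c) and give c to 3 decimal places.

7.327

Σ(b_i − a_i)² = 232·12² + 287·12² + 196·2² = 75520.
c = 2t² / 75520 = 2·526² / 75520 = 7.3272.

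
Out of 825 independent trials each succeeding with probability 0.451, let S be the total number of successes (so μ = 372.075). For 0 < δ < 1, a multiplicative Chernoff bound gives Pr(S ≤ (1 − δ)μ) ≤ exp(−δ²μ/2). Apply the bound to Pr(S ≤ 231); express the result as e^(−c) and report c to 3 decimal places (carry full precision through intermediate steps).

Write 231 = (1 − δ)μ, so δ = 1 − 231/372.075 = 0.3791574…
Then the exponent is δ²μ/2 = (μ − 231)²/(2μ) = 26.744817.

26.745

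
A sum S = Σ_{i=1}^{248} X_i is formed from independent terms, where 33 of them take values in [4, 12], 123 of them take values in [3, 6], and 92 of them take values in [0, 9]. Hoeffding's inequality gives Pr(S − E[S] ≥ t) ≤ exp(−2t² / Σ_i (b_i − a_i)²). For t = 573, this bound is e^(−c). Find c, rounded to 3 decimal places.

61.537

Σ(b_i − a_i)² = 33·8² + 123·3² + 92·9² = 10671.
c = 2t² / 10671 = 2·573² / 10671 = 61.5367.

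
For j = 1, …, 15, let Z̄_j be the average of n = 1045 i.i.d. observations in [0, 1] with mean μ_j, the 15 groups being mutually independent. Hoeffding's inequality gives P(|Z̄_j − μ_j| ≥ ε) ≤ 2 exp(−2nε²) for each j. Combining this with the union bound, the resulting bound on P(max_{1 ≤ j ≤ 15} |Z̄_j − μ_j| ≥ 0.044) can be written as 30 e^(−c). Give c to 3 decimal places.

4.046

Union bound over the 15 events: P(max_{1 ≤ j ≤ 15} |Z̄_j − μ_j| ≥ 0.044) ≤ 15·2·exp(−2nε²) = 30 exp(−2·1045·0.044²).
So c = 2·1045·0.044² = 4.0462.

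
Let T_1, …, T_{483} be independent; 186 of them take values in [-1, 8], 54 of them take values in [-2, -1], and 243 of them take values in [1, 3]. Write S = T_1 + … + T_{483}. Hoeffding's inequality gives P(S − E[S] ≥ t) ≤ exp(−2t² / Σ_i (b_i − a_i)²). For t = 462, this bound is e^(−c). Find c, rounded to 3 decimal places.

26.528

Σ(b_i − a_i)² = 186·9² + 54·1² + 243·2² = 16092.
c = 2t² / 16092 = 2·462² / 16092 = 26.5280.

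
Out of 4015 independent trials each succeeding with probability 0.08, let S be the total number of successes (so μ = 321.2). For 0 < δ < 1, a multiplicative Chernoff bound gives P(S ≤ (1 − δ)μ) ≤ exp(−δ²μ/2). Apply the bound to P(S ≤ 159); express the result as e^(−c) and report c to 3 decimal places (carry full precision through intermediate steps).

40.954

Write 159 = (1 − δ)μ, so δ = 1 − 159/321.2 = 0.5049813…
Then the exponent is δ²μ/2 = (μ − 159)²/(2μ) = 40.953985.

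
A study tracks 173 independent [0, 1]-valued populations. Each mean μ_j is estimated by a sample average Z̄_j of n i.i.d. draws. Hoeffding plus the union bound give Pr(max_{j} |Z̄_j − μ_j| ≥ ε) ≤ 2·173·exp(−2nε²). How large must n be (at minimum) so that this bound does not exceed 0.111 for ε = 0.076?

697

Need 2·173·exp(−2nε²) ≤ 0.111, i.e. exp(−2nε²) ≤ 0.111/346.
So 2nε² ≥ ln(346/0.111) = 8.044664.
Hence n ≥ 8.044664/(2·0.076²) = 696.387.
The smallest integer n is 697.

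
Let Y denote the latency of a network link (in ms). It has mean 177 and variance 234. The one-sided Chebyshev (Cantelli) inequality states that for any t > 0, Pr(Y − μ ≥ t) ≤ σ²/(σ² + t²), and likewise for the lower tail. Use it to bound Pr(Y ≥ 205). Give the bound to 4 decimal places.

Here σ² = 234 and t = 28, so σ² + t² = 1018.
Cantelli's bound: 234/1018 = 0.2299.

0.2299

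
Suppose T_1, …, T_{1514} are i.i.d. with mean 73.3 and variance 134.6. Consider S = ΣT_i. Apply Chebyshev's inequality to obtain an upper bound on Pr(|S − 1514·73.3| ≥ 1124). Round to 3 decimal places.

Var(S) = n·Var(T_i) = 1514·134.6 = 203784.4.
Chebyshev: Pr(|S − 1514·73.3| ≥ 1124) ≤ Var(S)/1124² = 203784.4/1263376 = 0.1613.

0.161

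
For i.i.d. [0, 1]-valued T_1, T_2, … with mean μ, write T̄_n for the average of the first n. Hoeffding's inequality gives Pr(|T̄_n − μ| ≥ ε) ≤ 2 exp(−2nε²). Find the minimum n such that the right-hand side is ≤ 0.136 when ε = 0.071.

Require 2·exp(−2nε²) ≤ 0.136, i.e. 2nε² ≥ ln(2/0.136) = 2.688248.
So n ≥ 2.688248 / (2·0.071²) = 266.638.
The smallest integer n is 267.

267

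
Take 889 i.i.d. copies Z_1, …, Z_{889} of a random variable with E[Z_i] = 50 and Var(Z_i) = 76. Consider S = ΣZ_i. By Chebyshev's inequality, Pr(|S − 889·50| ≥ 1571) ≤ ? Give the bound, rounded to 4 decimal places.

0.0274

Var(S) = n·Var(Z_i) = 889·76 = 67564.
Chebyshev: Pr(|S − 889·50| ≥ 1571) ≤ Var(S)/1571² = 67564/2468041 = 0.0274.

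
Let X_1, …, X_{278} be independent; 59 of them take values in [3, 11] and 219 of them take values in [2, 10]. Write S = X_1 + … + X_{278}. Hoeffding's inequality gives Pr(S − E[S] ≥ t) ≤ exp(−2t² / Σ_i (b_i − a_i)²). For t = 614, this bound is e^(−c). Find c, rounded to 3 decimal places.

42.378

Σ(b_i − a_i)² = 59·8² + 219·8² = 17792.
c = 2t² / 17792 = 2·614² / 17792 = 42.3781.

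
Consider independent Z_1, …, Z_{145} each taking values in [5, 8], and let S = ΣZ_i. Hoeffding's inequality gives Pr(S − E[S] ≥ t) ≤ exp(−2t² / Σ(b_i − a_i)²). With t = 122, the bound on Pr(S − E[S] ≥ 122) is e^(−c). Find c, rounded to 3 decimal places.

22.811

Σ(b_i − a_i)² = 145·(3)² = 1305.
c = 2t²/1305 = 2·122²/1305 = 22.8107.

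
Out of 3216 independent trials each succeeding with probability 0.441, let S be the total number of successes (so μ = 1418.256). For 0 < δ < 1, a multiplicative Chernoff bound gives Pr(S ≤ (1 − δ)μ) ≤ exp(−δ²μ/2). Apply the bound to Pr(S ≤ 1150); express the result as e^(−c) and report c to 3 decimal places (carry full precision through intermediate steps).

25.370

Write 1150 = (1 − δ)μ, so δ = 1 − 1150/1418.256 = 0.189145…
Then the exponent is δ²μ/2 = (μ − 1150)²/(2μ) = 25.369638.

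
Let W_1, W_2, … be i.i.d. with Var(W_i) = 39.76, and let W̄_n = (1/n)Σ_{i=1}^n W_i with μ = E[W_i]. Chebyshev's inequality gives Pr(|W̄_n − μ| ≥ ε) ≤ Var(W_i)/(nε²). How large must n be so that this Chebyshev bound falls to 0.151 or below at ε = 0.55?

871

Require 39.76/(n·0.55²) ≤ 0.151, i.e. n ≥ 39.76/(0.151·0.55²) = 870.450.
The smallest integer n is 871.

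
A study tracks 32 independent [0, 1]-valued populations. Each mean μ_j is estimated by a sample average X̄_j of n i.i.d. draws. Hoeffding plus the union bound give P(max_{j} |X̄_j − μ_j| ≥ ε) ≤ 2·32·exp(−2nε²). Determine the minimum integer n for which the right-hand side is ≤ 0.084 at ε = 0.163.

125

Need 2·32·exp(−2nε²) ≤ 0.084, i.e. exp(−2nε²) ≤ 0.084/64.
So 2nε² ≥ ln(64/0.084) = 6.635822.
Hence n ≥ 6.635822/(2·0.163²) = 124.879.
The smallest integer n is 125.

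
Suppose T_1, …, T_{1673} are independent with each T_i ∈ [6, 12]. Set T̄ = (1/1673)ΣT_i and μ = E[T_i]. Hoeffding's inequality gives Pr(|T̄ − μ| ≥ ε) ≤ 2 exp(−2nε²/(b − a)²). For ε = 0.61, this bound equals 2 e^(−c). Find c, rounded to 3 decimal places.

c = 2nε²/(b − a)² = 2·1673·0.61² / 6² = 34.5846.

34.585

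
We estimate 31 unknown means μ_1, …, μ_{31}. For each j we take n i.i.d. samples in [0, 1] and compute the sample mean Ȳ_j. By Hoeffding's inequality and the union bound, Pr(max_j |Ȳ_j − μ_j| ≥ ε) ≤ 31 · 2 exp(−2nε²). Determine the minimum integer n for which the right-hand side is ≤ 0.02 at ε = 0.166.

Need 2·31·exp(−2nε²) ≤ 0.02, i.e. exp(−2nε²) ≤ 0.02/62.
So 2nε² ≥ ln(62/0.02) = 8.039157.
Hence n ≥ 8.039157/(2·0.166²) = 145.869.
The smallest integer n is 146.

146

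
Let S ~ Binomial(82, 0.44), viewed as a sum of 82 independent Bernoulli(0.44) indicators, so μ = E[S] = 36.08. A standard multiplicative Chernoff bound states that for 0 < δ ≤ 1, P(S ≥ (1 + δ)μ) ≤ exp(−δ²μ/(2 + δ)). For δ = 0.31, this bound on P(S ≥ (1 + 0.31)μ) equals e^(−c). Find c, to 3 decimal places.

1.501

c = δ²μ/(2 + δ) = 0.31²·36.08/(2 + 0.31) = 1.5010.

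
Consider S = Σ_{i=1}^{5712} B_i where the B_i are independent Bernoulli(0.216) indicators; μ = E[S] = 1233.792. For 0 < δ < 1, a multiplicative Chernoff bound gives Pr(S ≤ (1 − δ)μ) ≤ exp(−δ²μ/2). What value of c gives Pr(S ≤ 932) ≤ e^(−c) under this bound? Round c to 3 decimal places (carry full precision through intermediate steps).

36.910

Write 932 = (1 − δ)μ, so δ = 1 − 932/1233.792 = 0.2446052…
Then the exponent is δ²μ/2 = (μ − 932)²/(2μ) = 36.909954.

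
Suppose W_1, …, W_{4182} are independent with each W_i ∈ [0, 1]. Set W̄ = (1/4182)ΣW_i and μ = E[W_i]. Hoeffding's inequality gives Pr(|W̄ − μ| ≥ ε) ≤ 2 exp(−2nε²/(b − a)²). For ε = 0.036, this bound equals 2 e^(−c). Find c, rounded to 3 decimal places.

10.840

c = 2nε²/(b − a)² = 2·4182·0.036² / 1² = 10.8397.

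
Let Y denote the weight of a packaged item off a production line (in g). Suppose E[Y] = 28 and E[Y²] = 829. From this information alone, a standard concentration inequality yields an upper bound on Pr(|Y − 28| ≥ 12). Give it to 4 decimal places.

The first two moments determine the variance, so Chebyshev's inequality is the sharpest standard bound available.
Var(Y) = E[Y²] − (E[Y])² = 829 − 784 = 45.
Chebyshev's inequality: Pr(|Y − μ| ≥ t) ≤ Var(Y)/t² = 45/144 = 0.3125.

0.3125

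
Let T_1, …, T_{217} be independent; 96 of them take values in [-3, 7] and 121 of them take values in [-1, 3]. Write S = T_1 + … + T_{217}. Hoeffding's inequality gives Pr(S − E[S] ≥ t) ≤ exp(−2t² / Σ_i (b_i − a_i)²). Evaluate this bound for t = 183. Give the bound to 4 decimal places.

Σ(b_i − a_i)² = 96·10² + 121·4² = 11536.
Exponent = 2·183² / 11536 = 5.80600.
Bound = exp(−5.80600) = 0.00301.

0.0030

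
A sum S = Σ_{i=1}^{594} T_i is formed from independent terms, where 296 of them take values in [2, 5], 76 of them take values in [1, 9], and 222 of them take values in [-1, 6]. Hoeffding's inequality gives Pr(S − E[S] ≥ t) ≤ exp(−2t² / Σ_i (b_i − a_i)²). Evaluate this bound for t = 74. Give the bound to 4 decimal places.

Σ(b_i − a_i)² = 296·3² + 76·8² + 222·7² = 18406.
Exponent = 2·74² / 18406 = 0.59502.
Bound = exp(−0.59502) = 0.55155.

0.5515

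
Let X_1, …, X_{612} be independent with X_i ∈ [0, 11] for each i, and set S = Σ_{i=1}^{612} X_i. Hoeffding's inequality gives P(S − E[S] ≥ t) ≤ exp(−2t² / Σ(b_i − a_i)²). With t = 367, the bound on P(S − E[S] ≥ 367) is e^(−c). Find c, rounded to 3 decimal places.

Σ(b_i − a_i)² = 612·(11)² = 74052.
c = 2t²/74052 = 2·367²/74052 = 3.6377.

3.638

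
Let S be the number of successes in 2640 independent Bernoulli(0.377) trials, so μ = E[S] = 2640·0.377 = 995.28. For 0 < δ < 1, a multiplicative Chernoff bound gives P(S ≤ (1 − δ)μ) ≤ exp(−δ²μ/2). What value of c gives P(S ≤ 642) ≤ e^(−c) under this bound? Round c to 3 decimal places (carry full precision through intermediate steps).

62.699

Write 642 = (1 − δ)μ, so δ = 1 − 642/995.28 = 0.3549554…
Then the exponent is δ²μ/2 = (μ − 642)²/(2μ) = 62.699320.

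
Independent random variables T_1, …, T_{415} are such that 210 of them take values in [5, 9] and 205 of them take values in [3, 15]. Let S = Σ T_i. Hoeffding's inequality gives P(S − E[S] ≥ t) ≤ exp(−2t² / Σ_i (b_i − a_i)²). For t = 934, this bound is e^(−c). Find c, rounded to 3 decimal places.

Σ(b_i − a_i)² = 210·4² + 205·12² = 32880.
c = 2t² / 32880 = 2·934² / 32880 = 53.0630.

53.063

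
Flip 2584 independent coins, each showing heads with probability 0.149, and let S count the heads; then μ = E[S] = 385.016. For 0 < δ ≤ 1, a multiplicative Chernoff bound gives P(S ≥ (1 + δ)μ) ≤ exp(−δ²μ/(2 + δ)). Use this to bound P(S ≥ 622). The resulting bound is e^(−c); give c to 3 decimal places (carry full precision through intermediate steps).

Write 622 = (1 + δ)μ, so δ = 622/385.016 − 1 = 0.6155173…
Then the exponent is δ²μ/(2 + δ) = (622 − μ)² / (μ·(2 + δ)) = 55.770133.

55.770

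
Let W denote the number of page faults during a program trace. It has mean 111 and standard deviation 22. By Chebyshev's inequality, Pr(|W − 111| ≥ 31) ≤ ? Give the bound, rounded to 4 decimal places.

0.5036

Chebyshev: Pr(|W − μ| ≥ t) ≤ Var(W)/t².
Var(W) = σ² = 22² = 484.
Bound = 484 / 961 = 0.5036.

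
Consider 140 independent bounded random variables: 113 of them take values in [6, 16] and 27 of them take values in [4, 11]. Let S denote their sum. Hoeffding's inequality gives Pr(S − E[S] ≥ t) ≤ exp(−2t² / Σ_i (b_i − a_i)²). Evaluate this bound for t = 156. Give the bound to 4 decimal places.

0.0212

Σ(b_i − a_i)² = 113·10² + 27·7² = 12623.
Exponent = 2·156² / 12623 = 3.85582.
Bound = exp(−3.85582) = 0.02116.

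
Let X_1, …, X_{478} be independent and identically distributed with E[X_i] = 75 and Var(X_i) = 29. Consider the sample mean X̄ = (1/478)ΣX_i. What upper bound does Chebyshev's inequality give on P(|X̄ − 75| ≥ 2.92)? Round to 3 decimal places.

0.007

Var(X̄) = Var(X_i)/n = 29/478 = 0.060669.
Chebyshev: P(|X̄ − 75| ≥ 2.92) ≤ Var(X̄)/(2.92)² = 29/(478·2.92²) = 0.0071.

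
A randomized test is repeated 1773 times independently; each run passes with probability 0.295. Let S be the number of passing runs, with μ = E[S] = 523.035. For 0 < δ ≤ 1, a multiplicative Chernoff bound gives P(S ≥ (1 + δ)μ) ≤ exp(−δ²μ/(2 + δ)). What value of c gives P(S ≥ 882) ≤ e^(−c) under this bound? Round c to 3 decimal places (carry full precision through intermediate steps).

Write 882 = (1 + δ)μ, so δ = 882/523.035 − 1 = 0.6863116…
Then the exponent is δ²μ/(2 + δ) = (882 − μ)² / (μ·(2 + δ)) = 91.710079.

91.710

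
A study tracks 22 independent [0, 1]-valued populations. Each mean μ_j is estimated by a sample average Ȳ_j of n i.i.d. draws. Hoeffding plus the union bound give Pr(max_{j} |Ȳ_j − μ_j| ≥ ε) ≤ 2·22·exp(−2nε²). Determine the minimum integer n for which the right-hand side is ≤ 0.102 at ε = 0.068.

Need 2·22·exp(−2nε²) ≤ 0.102, i.e. exp(−2nε²) ≤ 0.102/44.
So 2nε² ≥ ln(44/0.102) = 6.066972.
Hence n ≥ 6.066972/(2·0.068²) = 656.031.
The smallest integer n is 657.

657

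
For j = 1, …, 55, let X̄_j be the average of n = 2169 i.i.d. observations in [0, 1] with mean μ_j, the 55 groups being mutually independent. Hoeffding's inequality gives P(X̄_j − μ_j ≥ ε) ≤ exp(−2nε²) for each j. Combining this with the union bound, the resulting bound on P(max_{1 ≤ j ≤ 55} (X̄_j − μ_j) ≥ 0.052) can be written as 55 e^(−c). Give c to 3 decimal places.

Union bound over the 55 events: P(max_{1 ≤ j ≤ 55} (X̄_j − μ_j) ≥ 0.052) ≤ 55·exp(−2nε²) = 55 exp(−2·2169·0.052²).
So c = 2·2169·0.052² = 11.7300.

11.730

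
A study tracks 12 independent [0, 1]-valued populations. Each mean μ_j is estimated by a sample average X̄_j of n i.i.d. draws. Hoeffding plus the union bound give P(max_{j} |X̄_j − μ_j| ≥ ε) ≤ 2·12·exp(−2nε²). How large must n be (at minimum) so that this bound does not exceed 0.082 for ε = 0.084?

Need 2·12·exp(−2nε²) ≤ 0.082, i.e. exp(−2nε²) ≤ 0.082/24.
So 2nε² ≥ ln(24/0.082) = 5.679090.
Hence n ≥ 5.679090/(2·0.084²) = 402.430.
The smallest integer n is 403.

403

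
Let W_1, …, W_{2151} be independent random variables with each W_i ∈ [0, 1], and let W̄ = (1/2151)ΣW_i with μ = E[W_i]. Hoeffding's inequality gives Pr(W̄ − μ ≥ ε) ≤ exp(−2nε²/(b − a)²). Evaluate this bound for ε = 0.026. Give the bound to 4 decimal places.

0.0546

Exponent: 2nε²/(b − a)² = 2·2151·0.026² / 1² = 2.90815.
Bound = exp(−2.90815) = 0.05458.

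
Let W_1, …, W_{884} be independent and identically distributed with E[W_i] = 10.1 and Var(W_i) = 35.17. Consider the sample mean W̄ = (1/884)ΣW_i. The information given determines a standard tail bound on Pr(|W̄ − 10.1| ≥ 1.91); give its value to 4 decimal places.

0.0109

With mean and variance of each term known, Chebyshev's inequality bounds the deviation of the sum (or sample mean).
Var(W̄) = Var(W_i)/n = 35.17/884 = 0.039785.
Chebyshev: Pr(|W̄ − 10.1| ≥ 1.91) ≤ Var(W̄)/(1.91)² = 35.17/(884·1.91²) = 0.0109.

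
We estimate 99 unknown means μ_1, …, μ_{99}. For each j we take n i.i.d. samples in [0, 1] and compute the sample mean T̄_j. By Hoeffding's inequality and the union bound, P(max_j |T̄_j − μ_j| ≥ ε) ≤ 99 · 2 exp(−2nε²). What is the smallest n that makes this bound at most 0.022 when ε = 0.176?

147

Need 2·99·exp(−2nε²) ≤ 0.022, i.e. exp(−2nε²) ≤ 0.022/198.
So 2nε² ≥ ln(198/0.022) = 9.104980.
Hence n ≥ 9.104980/(2·0.176²) = 146.968.
The smallest integer n is 147.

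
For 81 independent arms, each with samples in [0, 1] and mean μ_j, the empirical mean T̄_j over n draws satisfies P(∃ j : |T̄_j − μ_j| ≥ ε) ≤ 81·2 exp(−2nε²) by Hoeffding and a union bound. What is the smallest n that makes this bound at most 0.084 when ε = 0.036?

Need 2·81·exp(−2nε²) ≤ 0.084, i.e. exp(−2nε²) ≤ 0.084/162.
So 2nε² ≥ ln(162/0.084) = 7.564535.
Hence n ≥ 7.564535/(2·0.036²) = 2918.416.
The smallest integer n is 2919.

2919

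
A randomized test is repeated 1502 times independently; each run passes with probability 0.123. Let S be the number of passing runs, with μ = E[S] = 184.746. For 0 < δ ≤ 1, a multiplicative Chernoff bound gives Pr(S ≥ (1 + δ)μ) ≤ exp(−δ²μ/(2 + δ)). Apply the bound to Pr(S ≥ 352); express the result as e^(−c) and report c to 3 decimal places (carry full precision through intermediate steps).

52.118

Write 352 = (1 + δ)μ, so δ = 352/184.746 − 1 = 0.9053187…
Then the exponent is δ²μ/(2 + δ) = (352 − μ)² / (μ·(2 + δ)) = 52.117576.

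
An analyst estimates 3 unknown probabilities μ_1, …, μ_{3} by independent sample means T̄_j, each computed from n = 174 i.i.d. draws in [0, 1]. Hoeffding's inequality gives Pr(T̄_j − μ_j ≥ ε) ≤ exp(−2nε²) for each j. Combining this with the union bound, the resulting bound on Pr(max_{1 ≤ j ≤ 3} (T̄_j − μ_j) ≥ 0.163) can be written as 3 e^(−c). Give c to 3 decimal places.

Union bound over the 3 events: Pr(max_{1 ≤ j ≤ 3} (T̄_j − μ_j) ≥ 0.163) ≤ 3·exp(−2nε²) = 3 exp(−2·174·0.163²).
So c = 2·174·0.163² = 9.2460.

9.246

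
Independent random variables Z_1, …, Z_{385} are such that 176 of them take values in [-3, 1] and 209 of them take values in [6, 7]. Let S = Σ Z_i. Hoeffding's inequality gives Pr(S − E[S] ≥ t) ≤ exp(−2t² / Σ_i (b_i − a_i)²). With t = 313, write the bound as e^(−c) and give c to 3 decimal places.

Σ(b_i − a_i)² = 176·4² + 209·1² = 3025.
c = 2t² / 3025 = 2·313² / 3025 = 64.7729.

64.773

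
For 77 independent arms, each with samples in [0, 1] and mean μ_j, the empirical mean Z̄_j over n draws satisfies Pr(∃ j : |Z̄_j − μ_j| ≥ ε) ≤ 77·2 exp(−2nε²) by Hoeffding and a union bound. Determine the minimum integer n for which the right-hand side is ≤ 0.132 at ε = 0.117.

258

Need 2·77·exp(−2nε²) ≤ 0.132, i.e. exp(−2nε²) ≤ 0.132/154.
So 2nε² ≥ ln(154/0.132) = 7.061906.
Hence n ≥ 7.061906/(2·0.117²) = 257.941.
The smallest integer n is 258.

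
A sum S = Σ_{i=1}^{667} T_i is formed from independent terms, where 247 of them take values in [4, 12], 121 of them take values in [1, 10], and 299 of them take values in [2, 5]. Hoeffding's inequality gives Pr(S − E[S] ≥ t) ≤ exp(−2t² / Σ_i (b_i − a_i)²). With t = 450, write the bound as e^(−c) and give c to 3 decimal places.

Σ(b_i − a_i)² = 247·8² + 121·9² + 299·3² = 28300.
c = 2t² / 28300 = 2·450² / 28300 = 14.3110.

14.311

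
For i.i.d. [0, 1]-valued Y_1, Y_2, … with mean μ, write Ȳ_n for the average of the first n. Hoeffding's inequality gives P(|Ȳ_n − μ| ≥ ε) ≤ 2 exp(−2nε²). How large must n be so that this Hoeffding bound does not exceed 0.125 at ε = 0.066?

319

Require 2·exp(−2nε²) ≤ 0.125, i.e. 2nε² ≥ ln(2/0.125) = 2.772589.
So n ≥ 2.772589 / (2·0.066²) = 318.249.
The smallest integer n is 319.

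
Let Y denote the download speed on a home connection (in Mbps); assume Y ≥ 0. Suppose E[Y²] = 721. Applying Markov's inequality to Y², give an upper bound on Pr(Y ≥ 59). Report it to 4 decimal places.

0.2071

Since Y ≥ 0, the event {Y ≥ 59} is the same as {Y² ≥ 3481}.
Markov's inequality applied to Y² gives Pr(Y² ≥ 3481) ≤ E[Y²]/3481 = 721/3481 = 0.2071.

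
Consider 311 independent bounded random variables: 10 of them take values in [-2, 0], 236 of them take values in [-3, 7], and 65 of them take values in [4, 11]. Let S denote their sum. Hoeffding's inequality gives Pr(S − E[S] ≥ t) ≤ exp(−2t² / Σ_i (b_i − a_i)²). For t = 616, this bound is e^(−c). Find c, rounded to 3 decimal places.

Σ(b_i − a_i)² = 10·2² + 236·10² + 65·7² = 26825.
c = 2t² / 26825 = 2·616² / 26825 = 28.2912.

28.291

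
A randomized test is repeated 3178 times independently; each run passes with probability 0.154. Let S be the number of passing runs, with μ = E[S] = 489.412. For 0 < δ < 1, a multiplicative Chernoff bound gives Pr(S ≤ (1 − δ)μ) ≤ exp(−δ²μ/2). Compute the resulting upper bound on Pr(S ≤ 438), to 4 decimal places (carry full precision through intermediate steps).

Write 438 = (1 − δ)μ, so δ = 1 − 438/489.412 = 0.1050485…
Then the exponent is δ²μ/2 = (μ − 438)²/(2μ) = 2.700377.
Bound = exp(−2.700377) = 0.06718.

0.0672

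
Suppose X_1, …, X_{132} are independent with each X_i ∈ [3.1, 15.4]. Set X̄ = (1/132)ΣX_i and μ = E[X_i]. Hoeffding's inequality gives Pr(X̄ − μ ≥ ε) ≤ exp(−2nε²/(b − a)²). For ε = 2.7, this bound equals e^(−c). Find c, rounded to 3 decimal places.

c = 2nε²/(b − a)² = 2·132·2.7² / 12.3² = 12.7210.

12.721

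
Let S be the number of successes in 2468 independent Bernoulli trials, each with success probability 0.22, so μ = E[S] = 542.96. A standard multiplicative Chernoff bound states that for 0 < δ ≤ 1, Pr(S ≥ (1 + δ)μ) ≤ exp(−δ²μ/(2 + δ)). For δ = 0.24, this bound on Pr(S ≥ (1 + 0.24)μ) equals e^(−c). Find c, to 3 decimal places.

c = δ²μ/(2 + δ) = 0.24²·542.96/(2 + 0.24) = 13.9618.

13.962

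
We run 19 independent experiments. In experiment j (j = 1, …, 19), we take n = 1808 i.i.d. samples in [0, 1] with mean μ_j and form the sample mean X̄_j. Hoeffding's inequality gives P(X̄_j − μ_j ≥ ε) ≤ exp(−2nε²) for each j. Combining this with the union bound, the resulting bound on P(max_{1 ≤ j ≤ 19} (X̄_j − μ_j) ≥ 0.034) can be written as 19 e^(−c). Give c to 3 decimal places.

Union bound over the 19 events: P(max_{1 ≤ j ≤ 19} (X̄_j − μ_j) ≥ 0.034) ≤ 19·exp(−2nε²) = 19 exp(−2·1808·0.034²).
So c = 2·1808·0.034² = 4.1801.

4.180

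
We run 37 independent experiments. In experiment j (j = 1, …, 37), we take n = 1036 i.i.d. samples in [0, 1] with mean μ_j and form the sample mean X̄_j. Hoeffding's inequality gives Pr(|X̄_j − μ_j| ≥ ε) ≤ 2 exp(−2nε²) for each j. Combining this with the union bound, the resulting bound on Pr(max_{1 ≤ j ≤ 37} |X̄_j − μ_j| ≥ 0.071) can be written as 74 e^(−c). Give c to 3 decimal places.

Union bound over the 37 events: Pr(max_{1 ≤ j ≤ 37} |X̄_j − μ_j| ≥ 0.071) ≤ 37·2·exp(−2nε²) = 74 exp(−2·1036·0.071²).
So c = 2·1036·0.071² = 10.4450.

10.445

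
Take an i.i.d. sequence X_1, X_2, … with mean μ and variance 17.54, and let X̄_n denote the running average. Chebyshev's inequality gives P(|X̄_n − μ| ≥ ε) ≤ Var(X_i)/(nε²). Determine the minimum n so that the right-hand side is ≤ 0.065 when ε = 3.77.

Require 17.54/(n·3.77²) ≤ 0.065, i.e. n ≥ 17.54/(0.065·3.77²) = 18.986.
The smallest integer n is 19.

19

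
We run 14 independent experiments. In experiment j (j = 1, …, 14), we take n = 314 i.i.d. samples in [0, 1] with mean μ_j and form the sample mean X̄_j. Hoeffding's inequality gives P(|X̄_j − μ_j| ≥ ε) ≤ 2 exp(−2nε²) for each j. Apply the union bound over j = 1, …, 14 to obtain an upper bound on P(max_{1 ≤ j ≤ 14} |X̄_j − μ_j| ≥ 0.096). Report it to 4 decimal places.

0.0858

Per-experiment Hoeffding bound: 2·exp(−2·314·0.096²) = 2·exp(−5.78765) = 0.0061304.
Union bound over 14 events: 14·0.0061304 = 0.08583.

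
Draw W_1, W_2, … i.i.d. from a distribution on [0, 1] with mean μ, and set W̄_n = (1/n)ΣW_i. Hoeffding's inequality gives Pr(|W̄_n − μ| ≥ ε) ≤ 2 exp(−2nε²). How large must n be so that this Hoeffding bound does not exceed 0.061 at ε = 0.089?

221

Require 2·exp(−2nε²) ≤ 0.061, i.e. 2nε² ≥ ln(2/0.061) = 3.490029.
So n ≥ 3.490029 / (2·0.089²) = 220.302.
The smallest integer n is 221.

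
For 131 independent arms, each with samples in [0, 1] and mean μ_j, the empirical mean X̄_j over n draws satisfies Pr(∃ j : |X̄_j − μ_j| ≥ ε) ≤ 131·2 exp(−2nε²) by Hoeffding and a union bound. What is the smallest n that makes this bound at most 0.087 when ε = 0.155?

Need 2·131·exp(−2nε²) ≤ 0.087, i.e. exp(−2nε²) ≤ 0.087/262.
So 2nε² ≥ ln(262/0.087) = 8.010192.
Hence n ≥ 8.010192/(2·0.155²) = 166.705.
The smallest integer n is 167.

167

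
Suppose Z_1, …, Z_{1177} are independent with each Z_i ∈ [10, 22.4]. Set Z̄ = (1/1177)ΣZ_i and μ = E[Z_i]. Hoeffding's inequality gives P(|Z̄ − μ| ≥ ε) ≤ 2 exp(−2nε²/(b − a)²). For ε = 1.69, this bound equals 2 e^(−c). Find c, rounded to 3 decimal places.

43.726

c = 2nε²/(b − a)² = 2·1177·1.69² / 12.4² = 43.7257.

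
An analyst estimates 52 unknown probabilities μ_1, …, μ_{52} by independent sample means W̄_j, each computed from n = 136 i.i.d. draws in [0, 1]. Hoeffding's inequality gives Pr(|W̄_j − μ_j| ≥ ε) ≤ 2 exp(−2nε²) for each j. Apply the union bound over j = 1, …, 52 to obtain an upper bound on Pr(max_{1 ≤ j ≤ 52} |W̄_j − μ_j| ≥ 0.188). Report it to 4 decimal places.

0.0069

Per-experiment Hoeffding bound: 2·exp(−2·136·0.188²) = 2·exp(−9.61357) = 0.00013363.
Union bound over 52 events: 52·0.00013363 = 0.00695.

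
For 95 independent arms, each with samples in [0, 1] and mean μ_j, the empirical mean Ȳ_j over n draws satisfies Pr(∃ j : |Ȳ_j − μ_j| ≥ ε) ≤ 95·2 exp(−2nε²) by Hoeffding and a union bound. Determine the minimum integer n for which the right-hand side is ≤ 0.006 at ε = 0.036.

Need 2·95·exp(−2nε²) ≤ 0.006, i.e. exp(−2nε²) ≤ 0.006/190.
So 2nε² ≥ ln(190/0.006) = 10.363020.
Hence n ≥ 10.363020/(2·0.036²) = 3998.079.
The smallest integer n is 3999.

3999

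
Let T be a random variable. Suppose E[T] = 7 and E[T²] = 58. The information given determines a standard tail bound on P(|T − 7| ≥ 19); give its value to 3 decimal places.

The first two moments determine the variance, so Chebyshev's inequality is the sharpest standard bound available.
Var(T) = E[T²] − (E[T])² = 58 − 49 = 9.
Chebyshev's inequality: P(|T − μ| ≥ t) ≤ Var(T)/t² = 9/361 = 0.0249.

0.025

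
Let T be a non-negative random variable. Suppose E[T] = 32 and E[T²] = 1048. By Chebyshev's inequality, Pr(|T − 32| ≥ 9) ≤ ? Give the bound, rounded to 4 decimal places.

Var(T) = E[T²] − (E[T])² = 1048 − 1024 = 24.
Chebyshev's inequality: Pr(|T − μ| ≥ t) ≤ Var(T)/t² = 24/81 = 0.2963.

0.2963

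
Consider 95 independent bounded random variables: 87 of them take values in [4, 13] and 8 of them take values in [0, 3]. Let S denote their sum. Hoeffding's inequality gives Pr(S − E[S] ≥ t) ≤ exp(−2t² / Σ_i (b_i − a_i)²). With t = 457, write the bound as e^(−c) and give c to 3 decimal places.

58.674

Σ(b_i − a_i)² = 87·9² + 8·3² = 7119.
c = 2t² / 7119 = 2·457² / 7119 = 58.6737.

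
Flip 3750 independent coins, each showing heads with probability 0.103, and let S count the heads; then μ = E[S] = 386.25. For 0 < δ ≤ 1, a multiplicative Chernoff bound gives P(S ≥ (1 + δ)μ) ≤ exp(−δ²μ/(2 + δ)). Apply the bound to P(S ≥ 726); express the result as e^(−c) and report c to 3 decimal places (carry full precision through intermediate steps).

Write 726 = (1 + δ)μ, so δ = 726/386.25 − 1 = 0.8796117…
Then the exponent is δ²μ/(2 + δ) = (726 − μ)² / (μ·(2 + δ)) = 103.780681.

103.781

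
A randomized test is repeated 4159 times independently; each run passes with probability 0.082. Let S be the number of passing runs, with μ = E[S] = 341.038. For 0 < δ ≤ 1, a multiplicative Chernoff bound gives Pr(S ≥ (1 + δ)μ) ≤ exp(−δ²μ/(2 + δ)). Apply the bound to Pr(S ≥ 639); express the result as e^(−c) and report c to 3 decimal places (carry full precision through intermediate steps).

Write 639 = (1 + δ)μ, so δ = 639/341.038 − 1 = 0.8736915…
Then the exponent is δ²μ/(2 + δ) = (639 − μ)² / (μ·(2 + δ)) = 90.589705.

90.590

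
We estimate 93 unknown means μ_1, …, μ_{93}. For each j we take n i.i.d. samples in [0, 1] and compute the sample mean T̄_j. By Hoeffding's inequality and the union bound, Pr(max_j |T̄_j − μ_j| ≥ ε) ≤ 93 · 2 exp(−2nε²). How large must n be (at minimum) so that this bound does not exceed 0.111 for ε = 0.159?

147

Need 2·93·exp(−2nε²) ≤ 0.111, i.e. exp(−2nε²) ≤ 0.111/186.
So 2nε² ≥ ln(186/0.111) = 7.423972.
Hence n ≥ 7.423972/(2·0.159²) = 146.829.
The smallest integer n is 147.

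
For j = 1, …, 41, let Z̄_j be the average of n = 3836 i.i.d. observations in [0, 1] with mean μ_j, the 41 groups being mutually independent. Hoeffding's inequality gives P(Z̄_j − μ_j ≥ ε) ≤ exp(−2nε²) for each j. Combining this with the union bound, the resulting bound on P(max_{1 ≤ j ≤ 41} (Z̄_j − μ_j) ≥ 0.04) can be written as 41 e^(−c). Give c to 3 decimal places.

12.275

Union bound over the 41 events: P(max_{1 ≤ j ≤ 41} (Z̄_j − μ_j) ≥ 0.04) ≤ 41·exp(−2nε²) = 41 exp(−2·3836·0.04²).
So c = 2·3836·0.04² = 12.2752.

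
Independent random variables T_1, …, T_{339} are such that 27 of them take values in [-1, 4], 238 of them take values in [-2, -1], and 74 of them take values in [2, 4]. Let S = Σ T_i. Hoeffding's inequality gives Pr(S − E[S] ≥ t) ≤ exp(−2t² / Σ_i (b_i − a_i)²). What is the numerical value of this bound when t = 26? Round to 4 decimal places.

Σ(b_i − a_i)² = 27·5² + 238·1² + 74·2² = 1209.
Exponent = 2·26² / 1209 = 1.11828.
Bound = exp(−1.11828) = 0.32684.

0.3268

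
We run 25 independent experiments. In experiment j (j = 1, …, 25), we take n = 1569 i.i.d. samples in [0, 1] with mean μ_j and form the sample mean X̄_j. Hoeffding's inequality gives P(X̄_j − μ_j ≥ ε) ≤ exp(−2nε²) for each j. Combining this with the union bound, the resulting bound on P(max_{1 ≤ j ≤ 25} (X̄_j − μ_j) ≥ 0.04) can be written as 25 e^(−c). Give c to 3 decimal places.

5.021

Union bound over the 25 events: P(max_{1 ≤ j ≤ 25} (X̄_j − μ_j) ≥ 0.04) ≤ 25·exp(−2nε²) = 25 exp(−2·1569·0.04²).
So c = 2·1569·0.04² = 5.0208.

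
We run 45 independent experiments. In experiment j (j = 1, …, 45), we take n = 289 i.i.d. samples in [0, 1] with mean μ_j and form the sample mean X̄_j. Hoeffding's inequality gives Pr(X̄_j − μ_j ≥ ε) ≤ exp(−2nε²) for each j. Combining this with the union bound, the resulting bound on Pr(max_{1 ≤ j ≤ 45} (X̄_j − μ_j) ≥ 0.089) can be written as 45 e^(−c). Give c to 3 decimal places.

Union bound over the 45 events: Pr(max_{1 ≤ j ≤ 45} (X̄_j − μ_j) ≥ 0.089) ≤ 45·exp(−2nε²) = 45 exp(−2·289·0.089²).
So c = 2·289·0.089² = 4.5783.

4.578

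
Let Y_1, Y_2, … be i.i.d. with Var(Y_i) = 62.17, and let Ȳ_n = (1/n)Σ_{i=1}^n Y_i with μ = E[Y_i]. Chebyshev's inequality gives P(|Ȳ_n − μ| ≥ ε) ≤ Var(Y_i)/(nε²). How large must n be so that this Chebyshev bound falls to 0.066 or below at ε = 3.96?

61

Require 62.17/(n·3.96²) ≤ 0.066, i.e. n ≥ 62.17/(0.066·3.96²) = 60.068.
The smallest integer n is 61.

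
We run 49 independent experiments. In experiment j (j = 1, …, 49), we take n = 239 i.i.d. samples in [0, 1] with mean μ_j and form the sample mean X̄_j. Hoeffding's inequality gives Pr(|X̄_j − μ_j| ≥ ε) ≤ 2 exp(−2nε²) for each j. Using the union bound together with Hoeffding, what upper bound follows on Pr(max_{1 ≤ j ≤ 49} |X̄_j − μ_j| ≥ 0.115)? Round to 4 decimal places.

Per-experiment Hoeffding bound: 2·exp(−2·239·0.115²) = 2·exp(−6.32155) = 0.0035943.
Union bound over 49 events: 49·0.0035943 = 0.17612.

0.1761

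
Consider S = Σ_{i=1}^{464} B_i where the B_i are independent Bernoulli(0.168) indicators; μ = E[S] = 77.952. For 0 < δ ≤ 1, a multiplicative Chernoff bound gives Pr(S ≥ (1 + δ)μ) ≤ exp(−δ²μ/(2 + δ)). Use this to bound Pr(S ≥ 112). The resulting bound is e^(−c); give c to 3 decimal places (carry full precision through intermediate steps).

6.103

Write 112 = (1 + δ)μ, so δ = 112/77.952 − 1 = 0.4367816…
Then the exponent is δ²μ/(2 + δ) = (112 − μ)² / (μ·(2 + δ)) = 6.102943.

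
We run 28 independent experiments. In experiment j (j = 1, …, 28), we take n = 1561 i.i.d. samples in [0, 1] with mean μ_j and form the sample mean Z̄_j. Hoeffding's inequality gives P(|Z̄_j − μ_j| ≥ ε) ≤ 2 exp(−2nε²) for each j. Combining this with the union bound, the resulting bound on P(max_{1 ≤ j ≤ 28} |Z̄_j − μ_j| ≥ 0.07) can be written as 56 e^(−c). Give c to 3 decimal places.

15.298

Union bound over the 28 events: P(max_{1 ≤ j ≤ 28} |Z̄_j − μ_j| ≥ 0.07) ≤ 28·2·exp(−2nε²) = 56 exp(−2·1561·0.07²).
So c = 2·1561·0.07² = 15.2978.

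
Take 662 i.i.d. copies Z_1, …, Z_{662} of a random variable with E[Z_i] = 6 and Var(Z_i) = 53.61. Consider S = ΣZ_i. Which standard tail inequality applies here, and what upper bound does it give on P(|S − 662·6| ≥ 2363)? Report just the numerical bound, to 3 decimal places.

With mean and variance of each term known, Chebyshev's inequality bounds the deviation of the sum (or sample mean).
Var(S) = n·Var(Z_i) = 662·53.61 = 35489.82.
Chebyshev: P(|S − 662·6| ≥ 2363) ≤ Var(S)/2363² = 35489.82/5583769 = 0.0064.

0.006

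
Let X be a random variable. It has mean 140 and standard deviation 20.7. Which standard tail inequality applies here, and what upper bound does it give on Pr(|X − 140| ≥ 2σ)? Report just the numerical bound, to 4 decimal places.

Mean and variance are known, so Chebyshev's inequality applies.
Chebyshev: Pr(|X − μ| ≥ t) ≤ Var(X)/t².
Var(X) = σ² = 20.7² = 428.49.
t = 2·20.7 = 41.4.
Bound = 428.49 / 1713.96 = 0.2500.

0.2500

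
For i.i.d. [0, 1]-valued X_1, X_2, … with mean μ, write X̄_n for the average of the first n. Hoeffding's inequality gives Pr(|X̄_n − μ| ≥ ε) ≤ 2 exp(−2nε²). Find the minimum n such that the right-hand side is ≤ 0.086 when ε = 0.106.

141

Require 2·exp(−2nε²) ≤ 0.086, i.e. 2nε² ≥ ln(2/0.086) = 3.146555.
So n ≥ 3.146555 / (2·0.106²) = 140.021.
The smallest integer n is 141.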